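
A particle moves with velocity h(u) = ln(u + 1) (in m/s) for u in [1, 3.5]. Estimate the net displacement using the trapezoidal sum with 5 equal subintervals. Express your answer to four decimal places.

2.8763

Δu = (3.5 − 1)/5 = 0.5.
h(1) ≈ 0.6931, h(1.5) ≈ 0.9163, h(2) ≈ 1.0986, h(2.5) ≈ 1.2528, h(3) ≈ 1.3863, h(3.5) ≈ 1.5041.
T_5 = (Δu/2)·[h(u_0) + 2h(u_1) + ... + 2h(u_{4}) + h(u_5)].
Sum ≈ 2.8763.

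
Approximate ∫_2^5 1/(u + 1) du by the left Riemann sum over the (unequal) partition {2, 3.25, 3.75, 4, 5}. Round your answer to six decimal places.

0.786945

Subinterval widths: 1.25, 0.5, 0.25, 1.
Left endpoints: 2, 3.25, 3.75, 4.
f(2) = 1/3, f(3.25) = 4/17, f(3.75) = 4/19, f(4) = 0.2.
Sum = Σ Δu_i · f(u_i).
Sum ≈ 0.786945.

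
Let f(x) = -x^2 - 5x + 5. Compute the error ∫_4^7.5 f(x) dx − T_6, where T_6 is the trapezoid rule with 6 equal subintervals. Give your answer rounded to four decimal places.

Exact integral: ∫_4^7.5 f(x) dx ≈ -202.416667.
T_6 ≈ -202.615162.
Error ≈ -202.416667 − (-202.615162) ≈ 0.1985.

0.1985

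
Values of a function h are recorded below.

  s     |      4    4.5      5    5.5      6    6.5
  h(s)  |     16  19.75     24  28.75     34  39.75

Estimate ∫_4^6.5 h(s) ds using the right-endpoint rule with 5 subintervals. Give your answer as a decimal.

Δs = 0.5.
Sum = 0.5·[19.75 + 24 + 28.75 + 34 + 39.75] = 73.125.

73.125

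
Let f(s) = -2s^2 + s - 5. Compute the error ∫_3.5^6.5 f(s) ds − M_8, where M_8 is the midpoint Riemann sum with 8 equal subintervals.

-0.0703125

Exact integral: ∫_3.5^6.5 f(s) ds = -154.5.
M_8 = -154.4296875.
Error = -154.5 − (-154.4296875) = -0.0703125.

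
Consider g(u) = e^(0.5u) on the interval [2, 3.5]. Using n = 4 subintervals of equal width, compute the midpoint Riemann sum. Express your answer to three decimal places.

6.064

Δu = (3.5 − 2)/4 = 0.375.
Midpoints: 2.1875, 2.5625, 2.9375, 3.3125.
g(2.1875) ≈ 2.985, g(2.5625) ≈ 3.601, g(2.9375) ≈ 4.344, g(3.3125) ≈ 5.240.
Sum = Δu · [g(2.1875) + g(2.5625) + g(2.9375) + g(3.3125)].
Sum ≈ 6.064.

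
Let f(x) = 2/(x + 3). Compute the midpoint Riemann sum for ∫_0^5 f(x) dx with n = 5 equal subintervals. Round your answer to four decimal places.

Δx = (5 − 0)/5 = 1.
Midpoints: 0.5, 1.5, 2.5, 3.5, 4.5.
f(0.5) = 4/7, f(1.5) = 4/9, f(2.5) = 4/11, f(3.5) = 4/13, f(4.5) = 4/15.
Sum = Δx · [f(0.5) + f(1.5) + f(2.5) + f(3.5) + f(4.5)].
Sum ≈ 1.9539.

1.9539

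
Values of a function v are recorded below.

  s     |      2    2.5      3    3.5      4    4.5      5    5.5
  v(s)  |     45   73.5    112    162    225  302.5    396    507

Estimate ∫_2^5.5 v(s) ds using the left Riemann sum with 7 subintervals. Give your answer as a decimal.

Δs = 0.5.
Sum = 0.5·[45 + 73.5 + 112 + 162 + 225 + 302.5 + 396] = 658.

658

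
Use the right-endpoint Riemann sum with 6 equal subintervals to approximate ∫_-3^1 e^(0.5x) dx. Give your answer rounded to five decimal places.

3.35273

Δx = (1 − (-3))/6 = 2/3.
Right endpoints: -7/3, -5/3, -1, -1/3, 1/3, 1.
f(-7/3) ≈ 0.31140, f(-5/3) ≈ 0.43460, f(-1) ≈ 0.60653, f(-1/3) ≈ 0.84648, f(1/3) ≈ 1.18136, f(1) ≈ 1.64872.
Sum = Δx · [f(-7/3) + f(-5/3) + f(-1) + ...].
Sum ≈ 3.35273.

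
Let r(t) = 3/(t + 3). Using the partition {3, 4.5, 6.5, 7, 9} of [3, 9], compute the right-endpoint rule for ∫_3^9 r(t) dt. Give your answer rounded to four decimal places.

Subinterval widths: 1.5, 2, 0.5, 2.
Right endpoints: 4.5, 6.5, 7, 9.
r(4.5) = 0.4, r(6.5) = 6/19, r(7) = 0.3, r(9) = 0.25.
Sum = Σ Δt_i · r(t_i).
Sum ≈ 1.8816.

1.8816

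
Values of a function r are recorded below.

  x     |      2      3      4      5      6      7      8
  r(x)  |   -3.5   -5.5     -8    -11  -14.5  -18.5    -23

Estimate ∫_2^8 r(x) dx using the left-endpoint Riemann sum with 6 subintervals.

-61

Δx = 1.
Sum = 1·[(-3.5) + (-5.5) + (-8) + (-11) + (-14.5) + (-18.5)] = -61.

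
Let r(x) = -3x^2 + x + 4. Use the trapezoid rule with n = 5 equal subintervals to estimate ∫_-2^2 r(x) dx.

Δx = (2 − (-2))/5 = 0.8.
r(-2) = -10, r(-1.2) = -1.52, r(-0.4) = 3.12, r(0.4) = 3.92, r(1.2) = 0.88, r(2) = -6.
T_5 = (Δx/2)·[r(x_0) + 2r(x_1) + ... + 2r(x_{4}) + r(x_5)].
Sum = -1.28.

-1.28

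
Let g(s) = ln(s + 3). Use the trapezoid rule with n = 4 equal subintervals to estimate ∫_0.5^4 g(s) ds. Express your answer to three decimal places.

5.728

Δs = (4 − 0.5)/4 = 0.875.
g(0.5) ≈ 1.253, g(1.375) ≈ 1.476, g(2.25) ≈ 1.658, g(3.125) ≈ 1.812, g(4) ≈ 1.946.
T_4 = (Δs/2)·[g(s_0) + 2g(s_1) + 2g(s_2) + 2g(s_3) + g(s_4)].
Sum ≈ 5.728.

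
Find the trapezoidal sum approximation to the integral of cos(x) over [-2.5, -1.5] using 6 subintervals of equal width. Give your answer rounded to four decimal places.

-0.3981

Δx = (-1.5 − (-2.5))/6 = 1/6.
f(-2.5) ≈ -0.8011, f(-7/3) ≈ -0.6908, f(-13/6) ≈ -0.5612, f(-2) ≈ -0.4161, f(-11/6) ≈ -0.2595, f(-5/3) ≈ -0.0957, f(-1.5) ≈ 0.0707.
T_6 = (Δx/2)·[f(x_0) + 2f(x_1) + ... + 2f(x_{5}) + f(x_6)].
Sum ≈ -0.3981.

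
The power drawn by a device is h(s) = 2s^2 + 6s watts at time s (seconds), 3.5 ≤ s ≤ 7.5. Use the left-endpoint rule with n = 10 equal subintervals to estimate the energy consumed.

Δs = (7.5 − 3.5)/10 = 0.4.
Left endpoints: 3.5, 3.9, 4.3, 4.7, 5.1, 5.5, 5.9, 6.3, 6.7, 7.1.
h(3.5) = 45.5, h(3.9) = 53.82, h(4.3) = 62.78, h(4.7) = 72.38, h(5.1) = 82.62, h(5.5) = 93.5, h(5.9) = 105.02, h(6.3) = 117.18, h(6.7) = 129.98, h(7.1) = 143.42.
Sum = Δs · [h(3.5) + h(3.9) + h(4.3) + ...].
Sum = 362.48.

362.48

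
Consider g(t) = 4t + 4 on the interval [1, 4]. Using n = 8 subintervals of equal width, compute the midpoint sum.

Δt = (4 − 1)/8 = 0.375.
Midpoints: 1.1875, 1.5625, 1.9375, 2.3125, 2.6875, 3.0625, 3.4375, 3.8125.
g(1.1875) = 8.75, g(1.5625) = 10.25, g(1.9375) = 11.75, g(2.3125) = 13.25, g(2.6875) = 14.75, g(3.0625) = 16.25, g(3.4375) = 17.75, g(3.8125) = 19.25.
Sum = Δt · [g(1.1875) + g(1.5625) + g(1.9375) + ...].
Sum = 42.

42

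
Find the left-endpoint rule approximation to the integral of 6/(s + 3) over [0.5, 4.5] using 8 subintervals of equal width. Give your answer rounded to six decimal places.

4.809374

Δs = (4.5 − 0.5)/8 = 0.5.
Left endpoints: 0.5, 1, 1.5, 2, 2.5, 3, 3.5, 4.
f(0.5) = 12/7, f(1) = 1.5, f(1.5) = 4/3, f(2) = 1.2, f(2.5) = 12/11, f(3) = 1, f(3.5) = 12/13, f(4) = 6/7.
Sum = Δs · [f(0.5) + f(1) + f(1.5) + ...].
Sum ≈ 4.809374.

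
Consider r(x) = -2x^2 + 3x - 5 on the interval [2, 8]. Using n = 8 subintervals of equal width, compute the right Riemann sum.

-315.375

Δx = (8 − 2)/8 = 0.75.
Right endpoints: 2.75, 3.5, 4.25, 5, 5.75, 6.5, 7.25, 8.
r(2.75) = -11.875, r(3.5) = -19, r(4.25) = -28.375, r(5) = -40, r(5.75) = -53.875, r(6.5) = -70, r(7.25) = -88.375, r(8) = -109.
Sum = Δx · [r(2.75) + r(3.5) + r(4.25) + ...].
Sum = -315.375.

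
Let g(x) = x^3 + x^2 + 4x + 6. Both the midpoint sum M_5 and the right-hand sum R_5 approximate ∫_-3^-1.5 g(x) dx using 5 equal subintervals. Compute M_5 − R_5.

-3.2371875

M_5 = -15.5446875.
R_5 = -12.3075.
M_5 − R_5 = -3.2371875.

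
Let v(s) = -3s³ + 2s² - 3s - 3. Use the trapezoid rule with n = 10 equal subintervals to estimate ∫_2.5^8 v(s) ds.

-2827.45890625

Δs = (8 − 2.5)/10 = 0.55.
v(2.5) = -44.875, v(3.05) = -78.662875, v(3.6) = -127.848, v(4.15) = -195.425125, v(4.7) = -284.389, v(5.25) = -397.734375, v(5.8) = -538.456, v(6.35) = -709.548625, v(6.9) = -914.007, v(7.45) = -1154.825875, v(8) = -1435.
T_10 = (Δs/2)·[v(s_0) + 2v(s_1) + ... + 2v(s_{9}) + v(s_10)].
Sum = -2827.45890625.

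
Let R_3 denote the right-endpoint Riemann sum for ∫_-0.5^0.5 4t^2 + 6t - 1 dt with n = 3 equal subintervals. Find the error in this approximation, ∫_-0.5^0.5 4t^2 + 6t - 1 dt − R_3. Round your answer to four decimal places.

Exact integral: ∫_-0.5^0.5 f(t) dt ≈ -0.666667.
R_3 ≈ 0.407407.
Error ≈ -0.666667 − 0.407407 ≈ -1.0741.

-1.0741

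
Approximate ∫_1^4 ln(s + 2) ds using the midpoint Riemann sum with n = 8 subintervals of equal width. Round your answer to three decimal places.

Δs = (4 − 1)/8 = 0.375.
Midpoints: 1.1875, 1.5625, 1.9375, 2.3125, 2.6875, 3.0625, 3.4375, 3.8125.
f(1.1875) ≈ 1.159, f(1.5625) ≈ 1.270, f(1.9375) ≈ 1.371, f(2.3125) ≈ 1.462, f(2.6875) ≈ 1.545, f(3.0625) ≈ 1.622, f(3.4375) ≈ 1.693, f(3.8125) ≈ 1.760.
Sum = Δs · [f(1.1875) + f(1.5625) + f(1.9375) + ...].
Sum ≈ 4.456.

4.456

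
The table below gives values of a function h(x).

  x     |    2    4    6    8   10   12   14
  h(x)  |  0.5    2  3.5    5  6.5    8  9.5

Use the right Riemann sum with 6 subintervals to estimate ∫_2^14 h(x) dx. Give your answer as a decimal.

Δx = 2.
Sum = 2·[2 + 3.5 + 5 + 6.5 + 8 + 9.5] = 69.

69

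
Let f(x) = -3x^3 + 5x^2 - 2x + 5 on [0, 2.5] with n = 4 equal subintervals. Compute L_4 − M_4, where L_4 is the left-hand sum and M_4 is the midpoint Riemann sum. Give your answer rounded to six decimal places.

4.919434

L_4 ≈ 8.42285156.
M_4 ≈ 3.50341797.
L_4 − M_4 ≈ 4.919434.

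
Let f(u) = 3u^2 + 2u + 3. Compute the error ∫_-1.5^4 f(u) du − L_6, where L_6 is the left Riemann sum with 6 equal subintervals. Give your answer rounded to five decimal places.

21.63715

Exact integral: ∫_-1.5^4 f(u) du = 97.625.
L_6 ≈ 75.9878472.
Error ≈ 97.625 − 75.9878472 ≈ 21.63715.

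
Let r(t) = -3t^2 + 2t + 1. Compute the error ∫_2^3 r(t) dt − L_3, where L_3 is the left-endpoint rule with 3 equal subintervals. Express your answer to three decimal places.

-2.111

Exact integral: ∫_2^3 r(t) dt = -13.
L_3 ≈ -10.88889.
Error ≈ -13 − (-10.88889) ≈ -2.111.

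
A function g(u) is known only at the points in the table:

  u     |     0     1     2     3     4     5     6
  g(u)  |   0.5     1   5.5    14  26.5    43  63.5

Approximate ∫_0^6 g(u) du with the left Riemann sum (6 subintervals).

90.5

Δu = 1.
Sum = 1·[0.5 + 1 + 5.5 + 14 + 26.5 + 43] = 90.5.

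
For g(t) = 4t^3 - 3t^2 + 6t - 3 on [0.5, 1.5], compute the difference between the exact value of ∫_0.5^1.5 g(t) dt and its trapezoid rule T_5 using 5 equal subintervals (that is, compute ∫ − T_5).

-0.06

Exact integral: ∫_0.5^1.5 g(t) dt = 4.75.
T_5 = 4.81.
Error = 4.75 − 4.81 = -0.06.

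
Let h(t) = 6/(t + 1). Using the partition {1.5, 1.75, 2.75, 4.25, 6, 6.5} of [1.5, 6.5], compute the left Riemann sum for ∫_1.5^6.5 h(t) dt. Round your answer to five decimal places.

Subinterval widths: 0.25, 1, 1.5, 1.75, 0.5.
Left endpoints: 1.5, 1.75, 2.75, 4.25, 6.
h(1.5) = 2.4, h(1.75) = 24/11, h(2.75) = 1.6, h(4.25) = 8/7, h(6) = 6/7.
Sum = Σ Δt_i · h(t_i).
Sum ≈ 7.61039.

7.61039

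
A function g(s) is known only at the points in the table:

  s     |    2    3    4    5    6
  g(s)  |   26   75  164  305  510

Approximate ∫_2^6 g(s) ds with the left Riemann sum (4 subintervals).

Δs = 1.
Sum = 1·[26 + 75 + 164 + 305] = 570.

570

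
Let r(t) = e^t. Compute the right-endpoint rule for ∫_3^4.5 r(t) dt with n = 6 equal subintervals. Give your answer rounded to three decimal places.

79.037

Δt = (4.5 − 3)/6 = 0.25.
Right endpoints: 3.25, 3.5, 3.75, 4, 4.25, 4.5.
r(3.25) ≈ 25.790, r(3.5) ≈ 33.115, r(3.75) ≈ 42.521, r(4) ≈ 54.598, r(4.25) ≈ 70.105, r(4.5) ≈ 90.017.
Sum = Δt · [r(3.25) + r(3.5) + r(3.75) + ...].
Sum ≈ 79.037.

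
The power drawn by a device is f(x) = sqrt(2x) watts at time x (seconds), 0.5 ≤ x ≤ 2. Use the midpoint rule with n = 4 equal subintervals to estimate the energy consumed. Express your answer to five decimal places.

2.33620

Δx = (2 − 0.5)/4 = 0.375.
Midpoints: 0.6875, 1.0625, 1.4375, 1.8125.
f(0.6875) ≈ 1.17260, f(1.0625) ≈ 1.45774, f(1.4375) ≈ 1.69558, f(1.8125) ≈ 1.90394.
Sum = Δx · [f(0.6875) + f(1.0625) + f(1.4375) + f(1.8125)].
Sum ≈ 2.33620.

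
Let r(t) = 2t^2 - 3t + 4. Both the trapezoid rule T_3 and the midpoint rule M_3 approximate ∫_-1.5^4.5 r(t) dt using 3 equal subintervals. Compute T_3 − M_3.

T_3 = 68.
M_3 = 56.
T_3 − M_3 = 12.

12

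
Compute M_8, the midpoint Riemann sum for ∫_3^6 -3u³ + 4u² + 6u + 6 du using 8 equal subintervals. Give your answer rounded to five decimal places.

Δu = (6 − 3)/8 = 0.375.
Midpoints: 3.1875, 3.5625, 3.9375, 4.3125, 4.6875, 5.0625, 5.4375, 5.8125.
f(3.1875) = -128577/4096, f(3.5625) = -235515/4096, f(3.9375) = -374781/4096, f(4.3125) = -550263/4096, f(4.6875) = -765849/4096, f(5.0625) = -1025427/4096, f(5.4375) = -1332885/4096, f(5.8125) = -1692111/4096.
Sum = Δu · [f(3.1875) + f(3.5625) + f(3.9375) + ...].
Sum ≈ -558.96680.

-558.96680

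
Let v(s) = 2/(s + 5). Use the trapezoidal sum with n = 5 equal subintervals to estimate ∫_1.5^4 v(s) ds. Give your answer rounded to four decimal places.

0.6513

Δs = (4 − 1.5)/5 = 0.5.
v(1.5) = 4/13, v(2) = 2/7, v(2.5) = 4/15, v(3) = 0.25, v(3.5) = 4/17, v(4) = 2/9.
T_5 = (Δs/2)·[v(s_0) + 2v(s_1) + ... + 2v(s_{4}) + v(s_5)].
Sum ≈ 0.6513.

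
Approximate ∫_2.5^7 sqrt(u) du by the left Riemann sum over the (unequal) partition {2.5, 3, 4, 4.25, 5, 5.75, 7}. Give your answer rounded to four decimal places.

9.2432

Subinterval widths: 0.5, 1, 0.25, 0.75, 0.75, 1.25.
Left endpoints: 2.5, 3, 4, 4.25, 5, 5.75.
f(2.5) ≈ 1.5811, f(3) ≈ 1.7321, f(4) ≈ 2.0000, f(4.25) ≈ 2.0616, f(5) ≈ 2.2361, f(5.75) ≈ 2.3979.
Sum = Σ Δu_i · f(u_i).
Sum ≈ 9.2432.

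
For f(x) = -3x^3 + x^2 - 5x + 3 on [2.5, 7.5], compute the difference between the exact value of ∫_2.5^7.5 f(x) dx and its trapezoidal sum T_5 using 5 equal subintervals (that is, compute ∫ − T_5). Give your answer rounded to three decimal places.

36.667

Exact integral: ∫_2.5^7.5 f(x) dx ≈ -2318.33333.
T_5 = -2355.
Error ≈ -2318.33333 − (-2355) ≈ 36.667.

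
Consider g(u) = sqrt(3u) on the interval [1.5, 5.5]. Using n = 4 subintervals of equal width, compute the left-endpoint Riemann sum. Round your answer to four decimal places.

Δu = (5.5 − 1.5)/4 = 1.
Left endpoints: 1.5, 2.5, 3.5, 4.5.
g(1.5) ≈ 2.1213, g(2.5) ≈ 2.7386, g(3.5) ≈ 3.2404, g(4.5) ≈ 3.6742.
Sum = Δu · [g(1.5) + g(2.5) + g(3.5) + g(4.5)].
Sum ≈ 11.7745.

11.7745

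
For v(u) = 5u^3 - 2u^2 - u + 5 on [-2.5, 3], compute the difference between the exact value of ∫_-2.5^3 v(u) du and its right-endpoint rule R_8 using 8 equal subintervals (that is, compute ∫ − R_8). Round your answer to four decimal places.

-70.2387

Exact integral: ∫_-2.5^3 v(u) du ≈ 50.130208.
R_8 ≈ 120.368896.
Error ≈ 50.130208 − 120.368896 ≈ -70.2387.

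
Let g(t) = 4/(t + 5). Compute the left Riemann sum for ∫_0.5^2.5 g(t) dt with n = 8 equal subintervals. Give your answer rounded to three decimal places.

Δt = (2.5 − 0.5)/8 = 0.25.
Left endpoints: 0.5, 0.75, 1, 1.25, 1.5, 1.75, 2, 2.25.
g(0.5) = 8/11, g(0.75) = 16/23, g(1) = 2/3, g(1.25) = 0.64, g(1.5) = 8/13, g(1.75) = 16/27, g(2) = 4/7, g(2.25) = 16/29.
Sum = Δt · [g(0.5) + g(0.75) + g(1) + ...].
Sum ≈ 1.265.

1.265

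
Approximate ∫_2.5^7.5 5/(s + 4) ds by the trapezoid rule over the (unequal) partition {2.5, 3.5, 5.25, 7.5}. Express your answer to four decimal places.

2.8715

Subinterval widths: 1, 1.75, 2.25.
f(2.5) = 10/13, f(3.5) = 2/3, f(5.25) = 20/37, f(7.5) = 10/23.
On each subinterval the trapezoid contributes (Δs_i/2)·[f(s_{i-1}) + f(s_i)].
Sum ≈ 2.8715.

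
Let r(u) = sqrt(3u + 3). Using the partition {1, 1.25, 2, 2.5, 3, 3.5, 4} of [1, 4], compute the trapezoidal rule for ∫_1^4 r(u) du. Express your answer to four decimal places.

Subinterval widths: 0.25, 0.75, 0.5, 0.5, 0.5, 0.5.
r(1) ≈ 2.4495, r(1.25) ≈ 2.5981, r(2) ≈ 3.0000, r(2.5) ≈ 3.2404, r(3) ≈ 3.4641, r(3.5) ≈ 3.6742, r(4) ≈ 3.8730.
On each subinterval the trapezoid contributes (Δu_i/2)·[r(u_{i-1}) + r(u_i)].
Sum ≈ 9.6378.

9.6378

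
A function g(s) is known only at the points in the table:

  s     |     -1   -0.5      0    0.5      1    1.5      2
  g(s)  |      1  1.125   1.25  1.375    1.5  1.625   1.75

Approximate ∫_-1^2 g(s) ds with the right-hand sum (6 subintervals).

Δs = 0.5.
Sum = 0.5·[1.125 + 1.25 + 1.375 + 1.5 + 1.625 + 1.75] = 4.3125.

4.3125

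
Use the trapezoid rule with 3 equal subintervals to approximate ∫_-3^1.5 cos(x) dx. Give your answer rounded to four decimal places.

0.9167

Δx = (1.5 − (-3))/3 = 1.5.
f(-3) ≈ -0.9900, f(-1.5) ≈ 0.0707, f(0) ≈ 1.0000, f(1.5) ≈ 0.0707.
T_3 = (Δx/2)·[f(x_0) + 2f(x_1) + 2f(x_2) + f(x_3)].
Sum ≈ 0.9167.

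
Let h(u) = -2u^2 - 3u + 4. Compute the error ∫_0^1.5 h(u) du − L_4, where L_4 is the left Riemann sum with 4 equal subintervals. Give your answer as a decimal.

Exact integral: ∫_0^1.5 h(u) du = 0.375.
L_4 = 1.9921875.
Error = 0.375 − 1.9921875 = -1.6171875.

-1.6171875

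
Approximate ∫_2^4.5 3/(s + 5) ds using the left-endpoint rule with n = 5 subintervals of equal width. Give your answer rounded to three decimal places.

Δs = (4.5 − 2)/5 = 0.5.
Left endpoints: 2, 2.5, 3, 3.5, 4.
f(2) = 3/7, f(2.5) = 0.4, f(3) = 0.375, f(3.5) = 6/17, f(4) = 1/3.
Sum = Δs · [f(2) + f(2.5) + f(3) + f(3.5) + f(4)].
Sum ≈ 0.945.

0.945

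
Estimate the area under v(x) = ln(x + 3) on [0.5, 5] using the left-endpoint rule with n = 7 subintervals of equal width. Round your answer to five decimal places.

7.47962

Δx = (5 − 0.5)/7 = 9/14.
Left endpoints: 0.5, 8/7, 25/14, 17/7, 43/14, 26/7, 61/14.
v(0.5) ≈ 1.25276, v(8/7) ≈ 1.42139, v(25/14) ≈ 1.56564, v(17/7) ≈ 1.69168, v(43/14) ≈ 1.80359, v(26/7) ≈ 1.90424, v(61/14) ≈ 1.99567.
Sum = Δx · [v(0.5) + v(8/7) + v(25/14) + ...].
Sum ≈ 7.47962.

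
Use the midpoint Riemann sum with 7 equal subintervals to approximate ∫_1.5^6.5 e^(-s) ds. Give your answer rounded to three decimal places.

0.217

Δs = (6.5 − 1.5)/7 = 5/7.
Midpoints: 13/7, 18/7, 23/7, 4, 33/7, 38/7, 43/7.
f(13/7) ≈ 0.156, f(18/7) ≈ 0.076, f(23/7) ≈ 0.037, f(4) ≈ 0.018, f(33/7) ≈ 0.009, f(38/7) ≈ 0.004, f(43/7) ≈ 0.002.
Sum = Δs · [f(13/7) + f(18/7) + f(23/7) + ...].
Sum ≈ 0.217.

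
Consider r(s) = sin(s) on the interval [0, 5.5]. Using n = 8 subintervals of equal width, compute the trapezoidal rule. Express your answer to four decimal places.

0.2798

Δs = (5.5 − 0)/8 = 0.6875.
r(0) ≈ 0.0000, r(0.6875) ≈ 0.6346, r(1.375) ≈ 0.9809, r(2.0625) ≈ 0.8815, r(2.75) ≈ 0.3817, r(3.4375) ≈ -0.2916, r(4.125) ≈ -0.8324, r(4.8125) ≈ -0.9950, r(5.5) ≈ -0.7055.
T_8 = (Δs/2)·[r(s_0) + 2r(s_1) + ... + 2r(s_{7}) + r(s_8)].
Sum ≈ 0.2798.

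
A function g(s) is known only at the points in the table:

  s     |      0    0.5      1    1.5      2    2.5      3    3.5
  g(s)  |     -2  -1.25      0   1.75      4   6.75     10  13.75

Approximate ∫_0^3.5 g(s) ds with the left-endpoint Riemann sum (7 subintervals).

Δs = 0.5.
Sum = 0.5·[(-2) + (-1.25) + 0 + 1.75 + 4 + 6.75 + 10] = 9.625.

9.625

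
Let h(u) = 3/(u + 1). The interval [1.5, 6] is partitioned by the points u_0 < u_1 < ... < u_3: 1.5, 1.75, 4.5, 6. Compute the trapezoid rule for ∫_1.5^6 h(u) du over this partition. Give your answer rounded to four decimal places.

Subinterval widths: 0.25, 2.75, 1.5.
h(1.5) = 1.2, h(1.75) = 12/11, h(4.5) = 6/11, h(6) = 3/7.
On each subinterval the trapezoid contributes (Δu_i/2)·[h(u_{i-1}) + h(u_i)].
Sum ≈ 3.2669.

3.2669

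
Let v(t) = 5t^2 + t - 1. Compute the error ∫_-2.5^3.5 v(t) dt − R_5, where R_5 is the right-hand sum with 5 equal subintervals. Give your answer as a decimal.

-28.8

Exact integral: ∫_-2.5^3.5 v(t) dt = 94.5.
R_5 = 123.3.
Error = 94.5 − 123.3 = -28.8.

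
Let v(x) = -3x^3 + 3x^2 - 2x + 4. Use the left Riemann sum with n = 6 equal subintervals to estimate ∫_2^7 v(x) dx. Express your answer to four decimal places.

Δx = (7 − 2)/6 = 5/6.
Left endpoints: 2, 17/6, 11/3, 4.5, 16/3, 37/6.
v(2) = -12, v(17/6) = -3299/72, v(11/3) = -998/9, v(4.5) = -217.625, v(16/3) = -3388/9, v(37/6) = -43039/72.
Sum = Δx · [v(2) + v(17/6) + v(11/3) + ...].
Sum ≈ -1133.7847.

-1133.7847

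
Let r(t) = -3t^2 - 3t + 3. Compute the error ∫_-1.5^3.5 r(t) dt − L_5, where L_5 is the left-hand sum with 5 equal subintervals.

-20

Exact integral: ∫_-1.5^3.5 r(t) dt = -46.25.
L_5 = -26.25.
Error = -46.25 − (-26.25) = -20.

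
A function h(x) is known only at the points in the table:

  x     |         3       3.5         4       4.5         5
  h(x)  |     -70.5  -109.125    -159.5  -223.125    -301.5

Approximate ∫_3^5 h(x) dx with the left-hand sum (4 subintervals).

-281.125

Δx = 0.5.
Sum = 0.5·[(-70.5) + (-109.125) + (-159.5) + (-223.125)] = -281.125.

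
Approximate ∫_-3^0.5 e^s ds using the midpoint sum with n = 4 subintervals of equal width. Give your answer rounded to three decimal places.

Δs = (0.5 − (-3))/4 = 0.875.
Midpoints: -2.5625, -1.6875, -0.8125, 0.0625.
f(-2.5625) ≈ 0.077, f(-1.6875) ≈ 0.185, f(-0.8125) ≈ 0.444, f(0.0625) ≈ 1.064.
Sum = Δs · [f(-2.5625) + f(-1.6875) + f(-0.8125) + f(0.0625)].
Sum ≈ 1.549.

1.549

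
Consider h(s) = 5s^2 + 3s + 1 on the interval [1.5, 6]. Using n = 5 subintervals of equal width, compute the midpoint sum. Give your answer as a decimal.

407.98125

Δs = (6 − 1.5)/5 = 0.9.
Midpoints: 1.95, 2.85, 3.75, 4.65, 5.55.
h(1.95) = 25.8625, h(2.85) = 50.1625, h(3.75) = 82.5625, h(4.65) = 123.0625, h(5.55) = 171.6625.
Sum = Δs · [h(1.95) + h(2.85) + h(3.75) + h(4.65) + h(5.55)].
Sum = 407.98125.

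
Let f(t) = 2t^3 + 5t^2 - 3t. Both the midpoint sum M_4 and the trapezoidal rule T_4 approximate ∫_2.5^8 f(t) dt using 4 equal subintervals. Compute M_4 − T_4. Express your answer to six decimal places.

-94.885742

M_4 ≈ 2737.50683594.
T_4 ≈ 2832.39257812.
M_4 − T_4 ≈ -94.885742.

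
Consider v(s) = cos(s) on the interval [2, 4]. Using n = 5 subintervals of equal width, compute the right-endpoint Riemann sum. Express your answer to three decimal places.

Δs = (4 − 2)/5 = 0.4.
Right endpoints: 2.4, 2.8, 3.2, 3.6, 4.
v(2.4) ≈ -0.737, v(2.8) ≈ -0.942, v(3.2) ≈ -0.998, v(3.6) ≈ -0.897, v(4) ≈ -0.654.
Sum = Δs · [v(2.4) + v(2.8) + v(3.2) + v(3.6) + v(4)].
Sum ≈ -1.691.

-1.691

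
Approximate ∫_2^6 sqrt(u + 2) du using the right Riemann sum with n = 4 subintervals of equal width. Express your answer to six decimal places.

Δu = (6 − 2)/4 = 1.
Right endpoints: 3, 4, 5, 6.
f(3) ≈ 2.236068, f(4) ≈ 2.449490, f(5) ≈ 2.645751, f(6) ≈ 2.828427.
Sum = Δu · [f(3) + f(4) + f(5) + f(6)].
Sum ≈ 10.159736.

10.159736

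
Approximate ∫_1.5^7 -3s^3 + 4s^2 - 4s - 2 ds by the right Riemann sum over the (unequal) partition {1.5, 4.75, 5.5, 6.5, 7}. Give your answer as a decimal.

-2235.83203125

Subinterval widths: 3.25, 0.75, 1, 0.5.
Right endpoints: 4.75, 5.5, 6.5, 7.
f(4.75) = -252.265625, f(5.5) = -402.125, f(6.5) = -682.875, f(7) = -863.
Sum = Σ Δs_i · f(s_i).
Sum = -2235.83203125.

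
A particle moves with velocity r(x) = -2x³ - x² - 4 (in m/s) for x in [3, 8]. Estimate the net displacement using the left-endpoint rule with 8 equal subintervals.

Δx = (8 − 3)/8 = 0.625.
Left endpoints: 3, 3.625, 4.25, 4.875, 5.5, 6.125, 6.75, 7.375.
r(3) = -67, r(3.625) = -112.41015625, r(4.25) = -175.59375, r(4.875) = -259.48046875, r(5.5) = -367, r(6.125) = -501.08203125, r(6.75) = -664.65625, r(7.375) = -860.65234375.
Sum = Δx · [r(3) + r(3.625) + r(4.25) + ...].
Sum = -1879.921875.

-1879.921875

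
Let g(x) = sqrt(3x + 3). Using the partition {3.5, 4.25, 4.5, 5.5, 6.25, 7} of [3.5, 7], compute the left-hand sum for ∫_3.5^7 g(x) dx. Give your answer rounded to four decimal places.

Subinterval widths: 0.75, 0.25, 1, 0.75, 0.75.
Left endpoints: 3.5, 4.25, 4.5, 5.5, 6.25.
g(3.5) ≈ 3.6742, g(4.25) ≈ 3.9686, g(4.5) ≈ 4.0620, g(5.5) ≈ 4.4159, g(6.25) ≈ 4.6637.
Sum = Σ Δx_i · g(x_i).
Sum ≈ 14.6195.

14.6195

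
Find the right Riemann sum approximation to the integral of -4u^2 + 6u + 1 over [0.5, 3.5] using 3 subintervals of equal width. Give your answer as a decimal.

Δu = (3.5 − 0.5)/3 = 1.
Right endpoints: 1.5, 2.5, 3.5.
f(1.5) = 1, f(2.5) = -9, f(3.5) = -27.
Sum = Δu · [f(1.5) + f(2.5) + f(3.5)].
Sum = -35.

-35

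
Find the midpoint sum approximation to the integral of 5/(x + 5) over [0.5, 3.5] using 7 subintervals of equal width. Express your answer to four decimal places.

Δx = (3.5 − 0.5)/7 = 3/7.
Midpoints: 5/7, 8/7, 11/7, 2, 17/7, 20/7, 23/7.
f(5/7) = 0.875, f(8/7) = 35/43, f(11/7) = 35/46, f(2) = 5/7, f(17/7) = 35/52, f(20/7) = 7/11, f(23/7) = 35/58.
Sum = Δx · [f(5/7) + f(8/7) + f(11/7) + ...].
Sum ≈ 2.1759.

2.1759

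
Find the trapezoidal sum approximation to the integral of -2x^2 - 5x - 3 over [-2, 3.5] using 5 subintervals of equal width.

-73.26

Δx = (3.5 − (-2))/5 = 1.1.
f(-2) = -1, f(-0.9) = -0.12, f(0.2) = -4.08, f(1.3) = -12.88, f(2.4) = -26.52, f(3.5) = -45.
T_5 = (Δx/2)·[f(x_0) + 2f(x_1) + ... + 2f(x_{4}) + f(x_5)].
Sum = -73.26.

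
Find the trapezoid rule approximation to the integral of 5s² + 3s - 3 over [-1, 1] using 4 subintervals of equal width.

-2.25

Δs = (1 − (-1))/4 = 0.5.
f(-1) = -1, f(-0.5) = -3.25, f(0) = -3, f(0.5) = -0.25, f(1) = 5.
T_4 = (Δs/2)·[f(s_0) + 2f(s_1) + 2f(s_2) + 2f(s_3) + f(s_4)].
Sum = -2.25.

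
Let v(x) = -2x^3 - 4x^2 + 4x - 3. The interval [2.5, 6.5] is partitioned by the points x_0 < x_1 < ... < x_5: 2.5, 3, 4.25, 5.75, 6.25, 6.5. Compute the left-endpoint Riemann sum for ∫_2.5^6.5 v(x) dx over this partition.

-845.4140625

Subinterval widths: 0.5, 1.25, 1.5, 0.5, 0.25.
Left endpoints: 2.5, 3, 4.25, 5.75, 6.25.
v(2.5) = -49.25, v(3) = -81, v(4.25) = -211.78125, v(5.75) = -492.46875, v(6.25) = -622.53125.
Sum = Σ Δx_i · v(x_i).
Sum = -845.4140625.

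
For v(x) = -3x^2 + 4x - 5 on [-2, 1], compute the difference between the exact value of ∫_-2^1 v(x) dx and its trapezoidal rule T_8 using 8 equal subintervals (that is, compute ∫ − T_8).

Exact integral: ∫_-2^1 v(x) dx = -30.
T_8 = -30.2109375.
Error = -30 − (-30.2109375) = 0.2109375.

0.2109375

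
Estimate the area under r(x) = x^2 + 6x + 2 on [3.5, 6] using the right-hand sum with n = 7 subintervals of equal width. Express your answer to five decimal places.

Δx = (6 − 3.5)/7 = 5/14.
Right endpoints: 27/7, 59/14, 32/7, 69/14, 37/7, 79/14, 6.
r(27/7) = 1961/49, r(59/14) = 8829/196, r(32/7) = 2466/49, r(69/14) = 10949/196, r(37/7) = 3021/49, r(79/14) = 13269/196, r(6) = 74.
Sum = Δx · [r(27/7) + r(59/14) + r(32/7) + ...].
Sum ≈ 140.93112.

140.93112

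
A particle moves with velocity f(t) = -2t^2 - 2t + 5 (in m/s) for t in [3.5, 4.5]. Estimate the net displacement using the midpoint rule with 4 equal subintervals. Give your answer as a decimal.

-35.15625

Δt = (4.5 − 3.5)/4 = 0.25.
Midpoints: 3.625, 3.875, 4.125, 4.375.
f(3.625) = -28.53125, f(3.875) = -32.78125, f(4.125) = -37.28125, f(4.375) = -42.03125.
Sum = Δt · [f(3.625) + f(3.875) + f(4.125) + f(4.375)].
Sum = -35.15625.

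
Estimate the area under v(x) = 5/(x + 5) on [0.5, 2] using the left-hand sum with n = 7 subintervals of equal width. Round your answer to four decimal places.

1.2269

Δx = (2 − 0.5)/7 = 3/14.
Left endpoints: 0.5, 5/7, 13/14, 8/7, 19/14, 11/7, 25/14.
v(0.5) = 10/11, v(5/7) = 0.875, v(13/14) = 70/83, v(8/7) = 35/43, v(19/14) = 70/89, v(11/7) = 35/46, v(25/14) = 14/19.
Sum = Δx · [v(0.5) + v(5/7) + v(13/14) + ...].
Sum ≈ 1.2269.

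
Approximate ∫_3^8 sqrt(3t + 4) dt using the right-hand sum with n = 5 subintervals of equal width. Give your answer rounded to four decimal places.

Δt = (8 − 3)/5 = 1.
Right endpoints: 4, 5, 6, 7, 8.
f(4) ≈ 4.0000, f(5) ≈ 4.3589, f(6) ≈ 4.6904, f(7) ≈ 5.0000, f(8) ≈ 5.2915.
Sum = Δt · [f(4) + f(5) + f(6) + f(7) + f(8)].
Sum ≈ 23.3408.

23.3408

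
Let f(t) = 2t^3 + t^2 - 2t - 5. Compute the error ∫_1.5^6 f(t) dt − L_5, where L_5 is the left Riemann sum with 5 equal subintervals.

Exact integral: ∫_1.5^6 f(t) dt = 660.09375.
L_5 = 471.87.
Error = 660.09375 − 471.87 = 188.22375.

188.22375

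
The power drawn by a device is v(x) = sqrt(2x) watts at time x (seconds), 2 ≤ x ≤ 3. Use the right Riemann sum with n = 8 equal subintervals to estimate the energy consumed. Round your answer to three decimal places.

2.260

Δx = (3 − 2)/8 = 0.125.
Right endpoints: 2.125, 2.25, 2.375, 2.5, 2.625, 2.75, 2.875, 3.
v(2.125) ≈ 2.062, v(2.25) ≈ 2.121, v(2.375) ≈ 2.179, v(2.5) ≈ 2.236, v(2.625) ≈ 2.291, v(2.75) ≈ 2.345, v(2.875) ≈ 2.398, v(3) ≈ 2.449.
Sum = Δx · [v(2.125) + v(2.25) + v(2.375) + ...].
Sum ≈ 2.260.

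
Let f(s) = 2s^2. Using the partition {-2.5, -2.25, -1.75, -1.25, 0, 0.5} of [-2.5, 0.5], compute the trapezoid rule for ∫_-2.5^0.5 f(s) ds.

11.28125

Subinterval widths: 0.25, 0.5, 0.5, 1.25, 0.5.
f(-2.5) = 12.5, f(-2.25) = 10.125, f(-1.75) = 6.125, f(-1.25) = 3.125, f(0) = 0, f(0.5) = 0.5.
On each subinterval the trapezoid contributes (Δs_i/2)·[f(s_{i-1}) + f(s_i)].
Sum = 11.28125.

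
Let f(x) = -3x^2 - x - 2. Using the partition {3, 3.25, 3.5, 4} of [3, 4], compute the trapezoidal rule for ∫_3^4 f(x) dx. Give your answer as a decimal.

Subinterval widths: 0.25, 0.25, 0.5.
f(3) = -32, f(3.25) = -36.9375, f(3.5) = -42.25, f(4) = -54.
On each subinterval the trapezoid contributes (Δx_i/2)·[f(x_{i-1}) + f(x_i)].
Sum = -42.578125.

-42.578125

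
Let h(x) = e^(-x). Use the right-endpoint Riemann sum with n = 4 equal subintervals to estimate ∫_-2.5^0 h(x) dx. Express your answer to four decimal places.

Δx = (0 − (-2.5))/4 = 0.625.
Right endpoints: -1.875, -1.25, -0.625, 0.
h(-1.875) ≈ 6.5208, h(-1.25) ≈ 3.4903, h(-0.625) ≈ 1.8682, h(0) ≈ 1.0000.
Sum = Δx · [h(-1.875) + h(-1.25) + h(-0.625) + h(0)].
Sum ≈ 8.0496.

8.0496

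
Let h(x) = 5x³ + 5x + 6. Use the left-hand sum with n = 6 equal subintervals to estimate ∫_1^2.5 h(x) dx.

60.03515625

Δx = (2.5 − 1)/6 = 0.25.
Left endpoints: 1, 1.25, 1.5, 1.75, 2, 2.25.
h(1) = 16, h(1.25) = 22.015625, h(1.5) = 30.375, h(1.75) = 41.546875, h(2) = 56, h(2.25) = 74.203125.
Sum = Δx · [h(1) + h(1.25) + h(1.5) + ...].
Sum = 60.03515625.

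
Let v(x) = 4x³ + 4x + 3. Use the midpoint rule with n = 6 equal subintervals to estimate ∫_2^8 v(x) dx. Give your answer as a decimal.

Δx = (8 − 2)/6 = 1.
Midpoints: 2.5, 3.5, 4.5, 5.5, 6.5, 7.5.
v(2.5) = 75.5, v(3.5) = 188.5, v(4.5) = 385.5, v(5.5) = 690.5, v(6.5) = 1127.5, v(7.5) = 1720.5.
Sum = Δx · [v(2.5) + v(3.5) + v(4.5) + ...].
Sum = 4188.

4188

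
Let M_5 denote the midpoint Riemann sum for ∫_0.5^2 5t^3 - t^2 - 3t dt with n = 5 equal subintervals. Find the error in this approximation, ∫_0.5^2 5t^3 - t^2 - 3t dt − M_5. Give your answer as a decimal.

Exact integral: ∫_0.5^2 f(t) dt = 11.671875.
M_5 = 11.4721875.
Error = 11.671875 − 11.4721875 = 0.1996875.

0.1996875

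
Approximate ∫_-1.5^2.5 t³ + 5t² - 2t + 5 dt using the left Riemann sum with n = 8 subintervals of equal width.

49.5

Δt = (2.5 − (-1.5))/8 = 0.5.
Left endpoints: -1.5, -1, -0.5, 0, 0.5, 1, 1.5, 2.
f(-1.5) = 15.875, f(-1) = 11, f(-0.5) = 7.125, f(0) = 5, f(0.5) = 5.375, f(1) = 9, f(1.5) = 16.625, f(2) = 29.
Sum = Δt · [f(-1.5) + f(-1) + f(-0.5) + ...].
Sum = 49.5.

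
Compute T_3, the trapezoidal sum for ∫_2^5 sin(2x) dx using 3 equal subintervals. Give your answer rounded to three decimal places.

0.060

Δx = (5 − 2)/3 = 1.
f(2) ≈ -0.757, f(3) ≈ -0.279, f(4) ≈ 0.989, f(5) ≈ -0.544.
T_3 = (Δx/2)·[f(x_0) + 2f(x_1) + 2f(x_2) + f(x_3)].
Sum ≈ 0.060.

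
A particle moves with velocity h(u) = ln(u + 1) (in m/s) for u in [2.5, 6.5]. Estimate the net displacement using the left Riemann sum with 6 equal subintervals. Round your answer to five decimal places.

6.46742

Δu = (6.5 − 2.5)/6 = 2/3.
Left endpoints: 2.5, 19/6, 23/6, 4.5, 31/6, 35/6.
h(2.5) ≈ 1.25276, h(19/6) ≈ 1.42712, h(23/6) ≈ 1.57554, h(4.5) ≈ 1.70475, h(31/6) ≈ 1.81916, h(35/6) ≈ 1.92181.
Sum = Δu · [h(2.5) + h(19/6) + h(23/6) + ...].
Sum ≈ 6.46742.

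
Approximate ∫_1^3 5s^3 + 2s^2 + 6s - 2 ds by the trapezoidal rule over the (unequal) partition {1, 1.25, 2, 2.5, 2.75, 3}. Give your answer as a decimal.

Subinterval widths: 0.25, 0.75, 0.5, 0.25, 0.25.
f(1) = 11, f(1.25) = 18.390625, f(2) = 58, f(2.5) = 103.625, f(2.75) = 133.609375, f(3) = 169.
On each subinterval the trapezoid contributes (Δs_i/2)·[f(s_{i-1}) + f(s_i)].
Sum = 140.20703125.

140.20703125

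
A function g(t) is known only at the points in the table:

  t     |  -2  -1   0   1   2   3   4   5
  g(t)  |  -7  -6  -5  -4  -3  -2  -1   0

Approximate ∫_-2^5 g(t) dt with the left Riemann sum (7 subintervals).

-28

Δt = 1.
Sum = 1·[(-7) + (-6) + (-5) + (-4) + (-3) + (-2) + (-1)] = -28.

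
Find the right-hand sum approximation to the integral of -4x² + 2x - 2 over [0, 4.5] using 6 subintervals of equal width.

Δx = (4.5 − 0)/6 = 0.75.
Right endpoints: 0.75, 1.5, 2.25, 3, 3.75, 4.5.
f(0.75) = -2.75, f(1.5) = -8, f(2.25) = -17.75, f(3) = -32, f(3.75) = -50.75, f(4.5) = -74.
Sum = Δx · [f(0.75) + f(1.5) + f(2.25) + ...].
Sum = -138.9375.

-138.9375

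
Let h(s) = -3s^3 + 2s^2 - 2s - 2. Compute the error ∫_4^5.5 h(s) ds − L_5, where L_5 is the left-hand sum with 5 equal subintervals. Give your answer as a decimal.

Exact integral: ∫_4^5.5 h(s) ds = -443.296875.
L_5 = -401.97.
Error = -443.296875 − (-401.97) = -41.326875.

-41.326875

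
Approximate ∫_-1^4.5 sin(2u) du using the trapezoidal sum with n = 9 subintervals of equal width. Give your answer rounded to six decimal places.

Δu = (4.5 − (-1))/9 = 11/18.
f(-1) ≈ -0.909297, f(-7/18) ≈ -0.701698, f(2/9) ≈ 0.429956, f(5/6) ≈ 0.995408, f(13/9) ≈ 0.250023, f(37/18) ≈ -0.824613, f(8/3) ≈ -0.813329, f(59/18) ≈ 0.269015, f(35/9) ≈ 0.997098, f(4.5) ≈ 0.412118.
T_9 = (Δu/2)·[f(u_0) + 2f(u_1) + ... + 2f(u_{8}) + f(u_9)].
Sum ≈ 0.215887.

0.215887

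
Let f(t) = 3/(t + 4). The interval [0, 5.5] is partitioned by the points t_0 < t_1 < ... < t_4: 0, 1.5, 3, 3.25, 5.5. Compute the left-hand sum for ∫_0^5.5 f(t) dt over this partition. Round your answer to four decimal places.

2.9814

Subinterval widths: 1.5, 1.5, 0.25, 2.25.
Left endpoints: 0, 1.5, 3, 3.25.
f(0) = 0.75, f(1.5) = 6/11, f(3) = 3/7, f(3.25) = 12/29.
Sum = Σ Δt_i · f(t_i).
Sum ≈ 2.9814.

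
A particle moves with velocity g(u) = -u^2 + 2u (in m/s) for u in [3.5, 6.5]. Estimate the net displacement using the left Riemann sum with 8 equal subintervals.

-42.8203125

Δu = (6.5 − 3.5)/8 = 0.375.
Left endpoints: 3.5, 3.875, 4.25, 4.625, 5, 5.375, 5.75, 6.125.
g(3.5) = -5.25, g(3.875) = -7.265625, g(4.25) = -9.5625, g(4.625) = -12.140625, g(5) = -15, g(5.375) = -18.140625, g(5.75) = -21.5625, g(6.125) = -25.265625.
Sum = Δu · [g(3.5) + g(3.875) + g(4.25) + ...].
Sum = -42.8203125.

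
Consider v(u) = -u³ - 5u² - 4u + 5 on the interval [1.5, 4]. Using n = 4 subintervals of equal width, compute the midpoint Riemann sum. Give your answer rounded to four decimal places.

-177.6978

Δu = (4 − 1.5)/4 = 0.625.
Midpoints: 1.8125, 2.4375, 3.0625, 3.6875.
v(1.8125) = -100885/4096, v(2.4375) = -200455/4096, v(3.0625) = -339425/4096, v(3.6875) = -523795/4096.
Sum = Δu · [v(1.8125) + v(2.4375) + v(3.0625) + v(3.6875)].
Sum ≈ -177.6978.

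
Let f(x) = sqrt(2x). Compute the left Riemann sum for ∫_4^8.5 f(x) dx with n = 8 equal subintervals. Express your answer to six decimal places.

Δx = (8.5 − 4)/8 = 0.5625.
Left endpoints: 4, 4.5625, 5.125, 5.6875, 6.25, 6.8125, 7.375, 7.9375.
f(4) ≈ 2.828427, f(4.5625) ≈ 3.020761, f(5.125) ≈ 3.201562, f(5.6875) ≈ 3.372684, f(6.25) ≈ 3.535534, f(6.8125) ≈ 3.691206, f(7.375) ≈ 3.840573, f(7.9375) ≈ 3.984344.
Sum = Δx · [f(4) + f(4.5625) + f(5.125) + ...].
Sum ≈ 15.454739.

15.454739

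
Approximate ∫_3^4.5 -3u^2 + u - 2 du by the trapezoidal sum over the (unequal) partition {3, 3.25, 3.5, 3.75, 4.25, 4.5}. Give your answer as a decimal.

Subinterval widths: 0.25, 0.25, 0.25, 0.5, 0.25.
f(3) = -26, f(3.25) = -30.4375, f(3.5) = -35.25, f(3.75) = -40.4375, f(4.25) = -51.9375, f(4.5) = -58.25.
On each subinterval the trapezoid contributes (Δu_i/2)·[f(u_{i-1}) + f(u_i)].
Sum = -61.59375.

-61.59375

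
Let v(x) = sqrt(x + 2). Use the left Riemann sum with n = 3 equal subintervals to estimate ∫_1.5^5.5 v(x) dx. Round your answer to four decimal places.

Δx = (5.5 − 1.5)/3 = 4/3.
Left endpoints: 1.5, 17/6, 25/6.
v(1.5) ≈ 1.8708, v(17/6) ≈ 2.1985, v(25/6) ≈ 2.4833.
Sum = Δx · [v(1.5) + v(17/6) + v(25/6)].
Sum ≈ 8.7368.

8.7368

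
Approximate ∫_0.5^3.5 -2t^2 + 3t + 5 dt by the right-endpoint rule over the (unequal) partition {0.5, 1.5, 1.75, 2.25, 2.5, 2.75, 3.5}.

-0.375

Subinterval widths: 1, 0.25, 0.5, 0.25, 0.25, 0.75.
Right endpoints: 1.5, 1.75, 2.25, 2.5, 2.75, 3.5.
f(1.5) = 5, f(1.75) = 4.125, f(2.25) = 1.625, f(2.5) = 0, f(2.75) = -1.875, f(3.5) = -9.
Sum = Σ Δt_i · f(t_i).
Sum = -0.375.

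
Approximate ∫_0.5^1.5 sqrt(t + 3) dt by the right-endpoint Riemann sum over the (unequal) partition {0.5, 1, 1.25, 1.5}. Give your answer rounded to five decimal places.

Subinterval widths: 0.5, 0.25, 0.25.
Right endpoints: 1, 1.25, 1.5.
f(1) ≈ 2.00000, f(1.25) ≈ 2.06155, f(1.5) ≈ 2.12132.
Sum = Σ Δt_i · f(t_i).
Sum ≈ 2.04572.

2.04572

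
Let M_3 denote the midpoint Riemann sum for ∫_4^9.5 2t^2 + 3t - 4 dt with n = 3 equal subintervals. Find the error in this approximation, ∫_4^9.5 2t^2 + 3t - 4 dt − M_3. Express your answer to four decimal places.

Exact integral: ∫_4^9.5 f(t) dt ≈ 618.291667.
M_3 ≈ 615.210648.
Error ≈ 618.291667 − 615.210648 ≈ 3.0810.

3.0810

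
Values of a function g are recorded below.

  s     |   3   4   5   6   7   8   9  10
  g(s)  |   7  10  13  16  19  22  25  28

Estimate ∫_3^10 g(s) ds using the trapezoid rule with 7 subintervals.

Δs = 1.
T_7 = (1/2)·[7 + 2·10 + 2·13 + 2·16 + 2·19 + 2·22 + 2·25 + 28] = 122.5.

122.5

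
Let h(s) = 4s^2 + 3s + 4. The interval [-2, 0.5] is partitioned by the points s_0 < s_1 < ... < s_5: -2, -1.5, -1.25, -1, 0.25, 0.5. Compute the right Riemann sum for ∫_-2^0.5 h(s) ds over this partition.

15

Subinterval widths: 0.5, 0.25, 0.25, 1.25, 0.25.
Right endpoints: -1.5, -1.25, -1, 0.25, 0.5.
h(-1.5) = 8.5, h(-1.25) = 6.5, h(-1) = 5, h(0.25) = 5, h(0.5) = 6.5.
Sum = Σ Δs_i · h(s_i).
Sum = 15.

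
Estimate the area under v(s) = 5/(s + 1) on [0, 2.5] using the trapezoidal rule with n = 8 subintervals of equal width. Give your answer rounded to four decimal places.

Δs = (2.5 − 0)/8 = 0.3125.
v(0) = 5, v(0.3125) = 80/21, v(0.625) = 40/13, v(0.9375) = 80/31, v(1.25) = 20/9, v(1.5625) = 80/41, v(1.875) = 40/23, v(2.1875) = 80/51, v(2.5) = 10/7.
T_8 = (Δs/2)·[v(s_0) + 2v(s_1) + ... + 2v(s_{7}) + v(s_8)].
Sum ≈ 6.3008.

6.3008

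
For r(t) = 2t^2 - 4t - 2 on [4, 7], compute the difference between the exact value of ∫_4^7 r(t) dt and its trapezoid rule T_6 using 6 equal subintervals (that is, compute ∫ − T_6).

Exact integral: ∫_4^7 r(t) dt = 114.
T_6 = 114.25.
Error = 114 − 114.25 = -0.25.

-0.25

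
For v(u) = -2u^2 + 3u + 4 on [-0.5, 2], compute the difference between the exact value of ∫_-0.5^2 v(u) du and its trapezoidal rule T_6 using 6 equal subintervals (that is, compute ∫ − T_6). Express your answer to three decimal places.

Exact integral: ∫_-0.5^2 v(u) du ≈ 10.20833.
T_6 ≈ 10.06366.
Error ≈ 10.20833 − 10.06366 ≈ 0.145.

0.145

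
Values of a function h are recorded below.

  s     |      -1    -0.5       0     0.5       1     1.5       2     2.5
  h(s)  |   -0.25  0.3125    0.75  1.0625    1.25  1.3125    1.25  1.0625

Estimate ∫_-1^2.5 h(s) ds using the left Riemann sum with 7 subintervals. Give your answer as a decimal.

2.84375

Δs = 0.5.
Sum = 0.5·[(-0.25) + 0.3125 + 0.75 + 1.0625 + 1.25 + 1.3125 + 1.25] = 2.84375.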